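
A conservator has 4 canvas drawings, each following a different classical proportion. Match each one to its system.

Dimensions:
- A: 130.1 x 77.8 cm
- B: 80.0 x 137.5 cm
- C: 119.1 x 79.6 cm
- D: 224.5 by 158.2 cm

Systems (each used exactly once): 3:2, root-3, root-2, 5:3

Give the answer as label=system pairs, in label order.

A = 130.1/77.8 ≈ 1.672 → 5:3 (1.667)
B = 137.5/80.0 ≈ 1.719 → root-3 (1.732)
C = 119.1/79.6 ≈ 1.496 → 3:2 (1.500)
D = 224.5/158.2 ≈ 1.419 → root-2 (1.414)

A=5:3, B=root-3, C=3:2, D=root-2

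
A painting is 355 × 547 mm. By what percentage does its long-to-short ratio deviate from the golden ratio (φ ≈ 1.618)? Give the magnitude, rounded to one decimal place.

4.8%

Ratio = 547 / 355 ≈ 1.5408.
Ideal golden ratio ≈ 1.6180. |1.5408 − 1.6180| / 1.6180 ≈ 4.77% → 4.8%.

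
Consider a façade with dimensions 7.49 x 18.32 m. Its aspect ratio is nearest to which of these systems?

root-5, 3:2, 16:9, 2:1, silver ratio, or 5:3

silver ratio

Ratio = 18.32 / 7.49 ≈ 2.446.
Distances: root-5 2.236 (Δ 0.210); 3:2 1.500 (Δ 0.946); 16:9 1.778 (Δ 0.668); 2:1 2.000 (Δ 0.446); silver ratio 2.414 (Δ 0.032); 5:3 1.667 (Δ 0.779).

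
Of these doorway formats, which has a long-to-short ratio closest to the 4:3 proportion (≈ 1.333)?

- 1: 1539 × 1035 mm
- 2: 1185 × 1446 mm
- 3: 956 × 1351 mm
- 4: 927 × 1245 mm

4

Target 4:3 ≈ 1.333.
1: 1.487 (Δ0.154)  2: 1.220 (Δ0.113)  3: 1.413 (Δ0.080)  4: 1.343 (Δ0.010)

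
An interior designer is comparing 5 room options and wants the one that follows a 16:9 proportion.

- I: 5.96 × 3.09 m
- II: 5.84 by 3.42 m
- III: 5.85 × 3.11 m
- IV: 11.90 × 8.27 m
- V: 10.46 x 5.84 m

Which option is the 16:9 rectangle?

Target 16:9 ≈ 1.778.
I: 1.929 (Δ0.151)  II: 1.708 (Δ0.070)  III: 1.881 (Δ0.103)  IV: 1.439 (Δ0.339)  V: 1.791 (Δ0.013)

V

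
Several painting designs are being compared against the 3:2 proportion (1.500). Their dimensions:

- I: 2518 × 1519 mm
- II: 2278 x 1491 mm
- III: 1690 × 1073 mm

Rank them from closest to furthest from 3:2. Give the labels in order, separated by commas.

I: 2518/1519 ≈ 1.658 → |1.658 − 1.500| = 0.158
II: 2278/1491 ≈ 1.528 → |1.528 − 1.500| = 0.028
III: 1690/1073 ≈ 1.575 → |1.575 − 1.500| = 0.075

II, III, I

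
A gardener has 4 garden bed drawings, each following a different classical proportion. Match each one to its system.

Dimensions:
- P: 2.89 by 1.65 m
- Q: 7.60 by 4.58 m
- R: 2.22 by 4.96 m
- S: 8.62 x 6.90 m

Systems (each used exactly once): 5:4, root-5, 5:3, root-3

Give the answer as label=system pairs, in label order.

P=root-3, Q=5:3, R=root-5, S=5:4

P = 2.89/1.65 ≈ 1.752 → root-3 (1.732)
Q = 7.60/4.58 ≈ 1.659 → 5:3 (1.667)
R = 4.96/2.22 ≈ 2.234 → root-5 (2.236)
S = 8.62/6.90 ≈ 1.249 → 5:4 (1.250)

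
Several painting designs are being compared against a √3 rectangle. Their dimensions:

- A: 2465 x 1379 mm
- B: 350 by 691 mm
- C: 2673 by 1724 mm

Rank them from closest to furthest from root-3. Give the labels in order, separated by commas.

A, C, B

Ratios: A = 2465 / 1379 ≈ 1.788; B = 691 / 350 ≈ 1.974; C = 2673 / 1724 ≈ 1.550.
|Δ from 1.732|: A 0.056; B 0.242; C 0.182.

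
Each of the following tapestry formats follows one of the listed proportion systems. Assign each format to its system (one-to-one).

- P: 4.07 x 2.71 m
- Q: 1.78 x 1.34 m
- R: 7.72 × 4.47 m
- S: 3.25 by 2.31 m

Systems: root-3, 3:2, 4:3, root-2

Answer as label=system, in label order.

P=3:2, Q=4:3, R=root-3, S=root-2

Ratios: P ≈ 1.502; Q ≈ 1.328; R ≈ 1.727; S ≈ 1.407.
Targets: root-3 ≈ 1.732; 3:2 ≈ 1.500; 4:3 ≈ 1.333; root-2 ≈ 1.414.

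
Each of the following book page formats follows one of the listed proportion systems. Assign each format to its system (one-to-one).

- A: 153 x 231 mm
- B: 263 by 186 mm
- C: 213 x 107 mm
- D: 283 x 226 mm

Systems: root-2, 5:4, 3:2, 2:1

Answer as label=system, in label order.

Ratios: A ≈ 1.510; B ≈ 1.414; C ≈ 1.991; D ≈ 1.252.
Targets: root-2 ≈ 1.414; 5:4 ≈ 1.250; 3:2 ≈ 1.500; 2:1 ≈ 2.000.

A=3:2, B=root-2, C=2:1, D=5:4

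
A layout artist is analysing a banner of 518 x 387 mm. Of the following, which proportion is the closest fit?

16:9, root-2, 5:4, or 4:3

4:3

Ratio = 518 / 387 ≈ 1.339.
Distances: 16:9 1.778 (Δ 0.439); root-2 1.414 (Δ 0.075); 5:4 1.250 (Δ 0.089); 4:3 1.333 (Δ 0.006).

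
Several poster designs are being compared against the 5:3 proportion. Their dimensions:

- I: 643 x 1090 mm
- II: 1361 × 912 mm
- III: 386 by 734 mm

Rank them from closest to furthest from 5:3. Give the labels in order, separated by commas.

I, II, III

Ratios: I = 1090 / 643 ≈ 1.695; II = 1361 / 912 ≈ 1.492; III = 734 / 386 ≈ 1.902.
|Δ from 1.667|: I 0.028; II 0.175; III 0.235.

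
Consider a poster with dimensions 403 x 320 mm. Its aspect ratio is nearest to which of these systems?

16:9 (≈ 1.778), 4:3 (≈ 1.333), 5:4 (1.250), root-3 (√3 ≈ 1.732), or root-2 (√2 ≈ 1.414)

5:4

Ratio = 403 / 320 ≈ 1.259.
Distances: 16:9 1.778 (Δ 0.519); 4:3 1.333 (Δ 0.074); 5:4 1.250 (Δ 0.009); root-3 1.732 (Δ 0.473); root-2 1.414 (Δ 0.155).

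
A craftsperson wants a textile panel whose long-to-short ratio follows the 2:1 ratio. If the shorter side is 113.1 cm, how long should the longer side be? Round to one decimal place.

2:1 = 2.00000.
Longer side = 113.1 × 2.00000 ≈ 226.200 → 226.2 cm.

226.2 cm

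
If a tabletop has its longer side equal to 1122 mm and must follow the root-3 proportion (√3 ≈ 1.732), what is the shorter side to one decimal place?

647.8 mm

root-3 ≈ 1.73205.
Shorter side = 1122 ÷ 1.73205 ≈ 647.787 → 647.8 mm.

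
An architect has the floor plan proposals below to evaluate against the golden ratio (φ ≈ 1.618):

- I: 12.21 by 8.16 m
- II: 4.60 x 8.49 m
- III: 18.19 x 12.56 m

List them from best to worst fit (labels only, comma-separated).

Ratios: I = 12.21 / 8.16 ≈ 1.496; II = 8.49 / 4.60 ≈ 1.846; III = 18.19 / 12.56 ≈ 1.448.
|Δ from 1.618|: I 0.122; II 0.228; III 0.170.

I, III, II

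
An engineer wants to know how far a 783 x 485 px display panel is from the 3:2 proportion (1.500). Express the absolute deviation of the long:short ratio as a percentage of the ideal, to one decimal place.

Ratio = 783 / 485 ≈ 1.6144.
Ideal 3:2 = 1.5000. |1.6144 − 1.5000| / 1.5000 ≈ 7.63% → 7.6%.

7.6%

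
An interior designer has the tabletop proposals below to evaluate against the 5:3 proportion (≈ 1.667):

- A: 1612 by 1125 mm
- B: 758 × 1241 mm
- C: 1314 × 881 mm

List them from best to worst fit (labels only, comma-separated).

A: 1612/1125 ≈ 1.433 → |1.433 − 1.667| = 0.234
B: 1241/758 ≈ 1.637 → |1.637 − 1.667| = 0.030
C: 1314/881 ≈ 1.491 → |1.491 − 1.667| = 0.176

B, C, A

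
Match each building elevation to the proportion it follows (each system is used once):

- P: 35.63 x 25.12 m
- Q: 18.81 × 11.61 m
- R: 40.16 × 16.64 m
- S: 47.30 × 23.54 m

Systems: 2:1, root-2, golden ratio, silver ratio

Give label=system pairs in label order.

P = 35.63/25.12 ≈ 1.418 → root-2 (1.414)
Q = 18.81/11.61 ≈ 1.620 → golden ratio (1.618)
R = 40.16/16.64 ≈ 2.413 → silver ratio (2.414)
S = 47.30/23.54 ≈ 2.009 → 2:1 (2.000)

P=root-2, Q=golden ratio, R=silver ratio, S=2:1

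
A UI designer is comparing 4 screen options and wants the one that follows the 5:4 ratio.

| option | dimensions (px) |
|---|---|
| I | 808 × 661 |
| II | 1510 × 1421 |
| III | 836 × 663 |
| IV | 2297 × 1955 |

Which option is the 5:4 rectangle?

III

Ratios (long/short): I ≈ 1.222; II ≈ 1.063; III ≈ 1.261; IV ≈ 1.175.
5:4 ≈ 1.250; option III is nearest (Δ 0.011).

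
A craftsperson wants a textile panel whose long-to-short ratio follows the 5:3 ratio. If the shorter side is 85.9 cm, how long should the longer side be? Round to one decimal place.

143.2 cm

5:3 ≈ 1.66667.
Longer side = 85.9 × 1.66667 ≈ 143.167 → 143.2 cm.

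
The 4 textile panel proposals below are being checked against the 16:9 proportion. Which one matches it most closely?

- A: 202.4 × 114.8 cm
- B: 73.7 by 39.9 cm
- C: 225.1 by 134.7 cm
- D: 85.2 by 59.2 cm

A

Ratios (long/short): A ≈ 1.763; B ≈ 1.847; C ≈ 1.671; D ≈ 1.439.
16:9 ≈ 1.778; option A is nearest (Δ 0.015).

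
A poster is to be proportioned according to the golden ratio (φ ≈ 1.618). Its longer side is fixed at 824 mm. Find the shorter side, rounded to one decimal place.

509.3 mm

golden ratio ≈ 1.61803.
Shorter side = 824 ÷ 1.61803 ≈ 509.261 → 509.3 mm.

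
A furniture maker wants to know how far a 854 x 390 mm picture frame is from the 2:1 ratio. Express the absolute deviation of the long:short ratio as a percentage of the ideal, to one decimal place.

9.5%

Ratio = 854 / 390 ≈ 2.1897.
Ideal 2:1 = 2.0000. |2.1897 − 2.0000| / 2.0000 ≈ 9.49% → 9.5%.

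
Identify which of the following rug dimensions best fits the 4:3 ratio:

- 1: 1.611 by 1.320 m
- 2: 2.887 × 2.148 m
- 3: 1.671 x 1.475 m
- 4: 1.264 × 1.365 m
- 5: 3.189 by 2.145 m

Target 4:3 ≈ 1.333.
1: 1.220 (Δ0.113)  2: 1.344 (Δ0.011)  3: 1.133 (Δ0.200)  4: 1.080 (Δ0.253)  5: 1.487 (Δ0.154)

2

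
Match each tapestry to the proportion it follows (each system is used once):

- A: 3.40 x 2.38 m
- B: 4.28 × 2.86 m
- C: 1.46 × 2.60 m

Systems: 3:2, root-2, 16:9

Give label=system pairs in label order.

Ratios: A ≈ 1.429; B ≈ 1.497; C ≈ 1.781.
Targets: 3:2 ≈ 1.500; root-2 ≈ 1.414; 16:9 ≈ 1.778.

A=root-2, B=3:2, C=16:9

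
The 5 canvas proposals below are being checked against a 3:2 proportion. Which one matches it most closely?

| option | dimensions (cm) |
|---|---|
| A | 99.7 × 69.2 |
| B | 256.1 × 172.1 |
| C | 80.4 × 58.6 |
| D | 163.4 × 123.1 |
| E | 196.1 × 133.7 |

Ratios (long/short): A ≈ 1.441; B ≈ 1.488; C ≈ 1.372; D ≈ 1.327; E ≈ 1.467.
3:2 ≈ 1.500; option B is nearest (Δ 0.012).

B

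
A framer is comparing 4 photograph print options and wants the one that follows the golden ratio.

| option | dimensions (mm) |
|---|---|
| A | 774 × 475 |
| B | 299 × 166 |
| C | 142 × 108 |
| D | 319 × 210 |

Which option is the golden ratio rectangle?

Target golden ratio ≈ 1.618.
A: 1.629 (Δ0.011)  B: 1.801 (Δ0.183)  C: 1.315 (Δ0.303)  D: 1.519 (Δ0.099)

A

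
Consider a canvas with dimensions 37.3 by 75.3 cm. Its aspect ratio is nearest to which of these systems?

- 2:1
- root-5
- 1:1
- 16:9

Ratio = 75.3 / 37.3 ≈ 2.019.
Distances: 2:1 2.000 (Δ 0.019); root-5 2.236 (Δ 0.217); 1:1 1.000 (Δ 1.019); 16:9 1.778 (Δ 0.241).

2:1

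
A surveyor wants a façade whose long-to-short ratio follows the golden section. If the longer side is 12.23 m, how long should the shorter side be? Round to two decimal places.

golden ratio ≈ 1.61803.
Shorter side = 12.23 ÷ 1.61803 ≈ 7.5586 → 7.56 m.

7.56 m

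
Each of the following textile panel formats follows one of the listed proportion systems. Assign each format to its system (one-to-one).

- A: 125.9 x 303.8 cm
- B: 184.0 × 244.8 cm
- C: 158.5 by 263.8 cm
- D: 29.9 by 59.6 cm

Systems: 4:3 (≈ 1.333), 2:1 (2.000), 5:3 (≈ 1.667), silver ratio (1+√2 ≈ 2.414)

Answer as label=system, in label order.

A=silver ratio, B=4:3, C=5:3, D=2:1

A = 303.8/125.9 ≈ 2.413 → silver ratio (2.414)
B = 244.8/184.0 ≈ 1.330 → 4:3 (1.333)
C = 263.8/158.5 ≈ 1.664 → 5:3 (1.667)
D = 59.6/29.9 ≈ 1.993 → 2:1 (2.000)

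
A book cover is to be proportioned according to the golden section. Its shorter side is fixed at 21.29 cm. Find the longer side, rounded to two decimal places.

34.45 cm

golden ratio ≈ 1.61803.
Longer side = 21.29 × 1.61803 ≈ 34.4479 → 34.45 cm.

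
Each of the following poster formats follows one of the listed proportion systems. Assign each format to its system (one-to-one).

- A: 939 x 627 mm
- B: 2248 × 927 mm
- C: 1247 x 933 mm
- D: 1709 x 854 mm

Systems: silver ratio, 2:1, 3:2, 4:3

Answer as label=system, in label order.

A=3:2, B=silver ratio, C=4:3, D=2:1

A = 939/627 ≈ 1.498 → 3:2 (1.500)
B = 2248/927 ≈ 2.425 → silver ratio (2.414)
C = 1247/933 ≈ 1.337 → 4:3 (1.333)
D = 1709/854 ≈ 2.001 → 2:1 (2.000)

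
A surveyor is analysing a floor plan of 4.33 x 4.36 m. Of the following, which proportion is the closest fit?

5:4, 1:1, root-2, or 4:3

1:1

4.36/4.33 ≈ 1.007. Nearest candidates are 1:1 (1.000, off by 0.007) and 5:4 (1.250, off by 0.243).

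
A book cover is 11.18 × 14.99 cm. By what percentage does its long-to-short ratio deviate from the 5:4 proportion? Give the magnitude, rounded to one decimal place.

Ratio = 14.99 / 11.18 ≈ 1.3408.
Ideal 5:4 = 1.2500. |1.3408 − 1.2500| / 1.2500 ≈ 7.26% → 7.3%.

7.3%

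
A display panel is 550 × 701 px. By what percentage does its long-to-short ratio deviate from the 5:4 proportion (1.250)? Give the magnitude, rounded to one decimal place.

2.0%

Ratio = 701 / 550 ≈ 1.2745.
Ideal 5:4 = 1.2500. |1.2745 − 1.2500| / 1.2500 ≈ 1.96% → 2.0%.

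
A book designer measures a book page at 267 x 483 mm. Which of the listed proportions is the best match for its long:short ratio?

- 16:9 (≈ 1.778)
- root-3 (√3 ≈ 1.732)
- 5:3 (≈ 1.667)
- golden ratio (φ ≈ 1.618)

16:9

Ratio = 483 / 267 ≈ 1.809.
Distances: 16:9 1.778 (Δ 0.031); root-3 1.732 (Δ 0.077); 5:3 1.667 (Δ 0.142); golden ratio 1.618 (Δ 0.191).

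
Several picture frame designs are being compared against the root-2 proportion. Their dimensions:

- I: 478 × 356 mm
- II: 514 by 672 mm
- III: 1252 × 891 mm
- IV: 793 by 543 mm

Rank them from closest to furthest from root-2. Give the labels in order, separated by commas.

Ratios: I = 478 / 356 ≈ 1.343; II = 672 / 514 ≈ 1.307; III = 1252 / 891 ≈ 1.405; IV = 793 / 543 ≈ 1.460.
|Δ from 1.414|: I 0.071; II 0.107; III 0.009; IV 0.046.

III, IV, I, II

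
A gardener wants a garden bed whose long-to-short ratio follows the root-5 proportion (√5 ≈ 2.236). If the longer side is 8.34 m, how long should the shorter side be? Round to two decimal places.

3.73 m

root-5 ≈ 2.23607.
Shorter side = 8.34 ÷ 2.23607 ≈ 3.7298 → 3.73 m.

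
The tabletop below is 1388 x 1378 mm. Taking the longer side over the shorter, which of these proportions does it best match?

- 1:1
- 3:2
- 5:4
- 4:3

1388/1378 ≈ 1.007. Nearest candidates are 1:1 (1.000, off by 0.007) and 5:4 (1.250, off by 0.243).

1:1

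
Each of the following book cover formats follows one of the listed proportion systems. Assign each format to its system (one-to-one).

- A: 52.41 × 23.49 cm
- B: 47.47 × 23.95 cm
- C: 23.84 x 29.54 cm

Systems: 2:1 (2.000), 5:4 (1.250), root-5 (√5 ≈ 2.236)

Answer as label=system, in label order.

A=root-5, B=2:1, C=5:4

A = 52.41/23.49 ≈ 2.231 → root-5 (2.236)
B = 47.47/23.95 ≈ 1.982 → 2:1 (2.000)
C = 29.54/23.84 ≈ 1.239 → 5:4 (1.250)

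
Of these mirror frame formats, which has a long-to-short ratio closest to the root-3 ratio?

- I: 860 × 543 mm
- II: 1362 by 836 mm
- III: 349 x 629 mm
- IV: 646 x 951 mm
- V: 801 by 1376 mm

Target root-3 ≈ 1.732.
I: 1.584 (Δ0.148)  II: 1.629 (Δ0.103)  III: 1.802 (Δ0.070)  IV: 1.472 (Δ0.260)  V: 1.718 (Δ0.014)

V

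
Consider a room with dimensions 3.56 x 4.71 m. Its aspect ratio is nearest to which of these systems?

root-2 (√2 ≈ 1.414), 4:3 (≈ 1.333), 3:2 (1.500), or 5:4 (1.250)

4.71/3.56 ≈ 1.323. Nearest candidates are 4:3 (1.333, off by 0.010) and 5:4 (1.250, off by 0.073).

4:3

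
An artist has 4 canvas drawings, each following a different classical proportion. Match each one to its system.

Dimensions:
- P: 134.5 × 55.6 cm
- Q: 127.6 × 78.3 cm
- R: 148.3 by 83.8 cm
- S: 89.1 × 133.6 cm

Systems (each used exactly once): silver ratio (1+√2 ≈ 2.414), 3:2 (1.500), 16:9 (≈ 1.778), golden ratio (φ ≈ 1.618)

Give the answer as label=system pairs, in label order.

Ratios: P ≈ 2.419; Q ≈ 1.630; R ≈ 1.770; S ≈ 1.499.
Targets: silver ratio ≈ 2.414; 3:2 ≈ 1.500; 16:9 ≈ 1.778; golden ratio ≈ 1.618.

P=silver ratio, Q=golden ratio, R=16:9, S=3:2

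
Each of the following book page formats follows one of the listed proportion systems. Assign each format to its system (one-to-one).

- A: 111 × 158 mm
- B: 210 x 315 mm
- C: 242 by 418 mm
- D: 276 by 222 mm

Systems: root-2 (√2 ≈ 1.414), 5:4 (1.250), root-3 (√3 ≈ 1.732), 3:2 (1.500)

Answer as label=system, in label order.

Ratios: A ≈ 1.423; B ≈ 1.500; C ≈ 1.727; D ≈ 1.243.
Targets: root-2 ≈ 1.414; 5:4 ≈ 1.250; root-3 ≈ 1.732; 3:2 ≈ 1.500.

A=root-2, B=3:2, C=root-3, D=5:4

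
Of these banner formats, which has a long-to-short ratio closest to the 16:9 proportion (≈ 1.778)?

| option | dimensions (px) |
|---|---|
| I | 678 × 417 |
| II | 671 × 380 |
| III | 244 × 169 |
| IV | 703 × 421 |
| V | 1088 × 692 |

II

Target 16:9 ≈ 1.778.
I: 1.626 (Δ0.152)  II: 1.766 (Δ0.012)  III: 1.444 (Δ0.334)  IV: 1.670 (Δ0.108)  V: 1.572 (Δ0.206)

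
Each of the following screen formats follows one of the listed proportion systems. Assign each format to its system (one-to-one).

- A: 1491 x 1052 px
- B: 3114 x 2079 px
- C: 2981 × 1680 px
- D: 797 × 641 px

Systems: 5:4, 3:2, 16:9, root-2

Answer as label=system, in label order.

Ratios: A ≈ 1.417; B ≈ 1.498; C ≈ 1.774; D ≈ 1.243.
Targets: 5:4 ≈ 1.250; 3:2 ≈ 1.500; 16:9 ≈ 1.778; root-2 ≈ 1.414.

A=root-2, B=3:2, C=16:9, D=5:4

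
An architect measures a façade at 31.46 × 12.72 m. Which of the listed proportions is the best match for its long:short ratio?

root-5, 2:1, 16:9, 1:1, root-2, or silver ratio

silver ratio

Ratio = 31.46 / 12.72 ≈ 2.473.
Distances: root-5 2.236 (Δ 0.237); 2:1 2.000 (Δ 0.473); 16:9 1.778 (Δ 0.695); 1:1 1.000 (Δ 1.473); root-2 1.414 (Δ 1.059); silver ratio 2.414 (Δ 0.059).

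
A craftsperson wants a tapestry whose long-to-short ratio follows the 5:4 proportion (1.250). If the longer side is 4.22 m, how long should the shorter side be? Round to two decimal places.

3.38 m

5:4 = 1.25000.
Shorter side = 4.22 ÷ 1.25000 ≈ 3.3760 → 3.38 m.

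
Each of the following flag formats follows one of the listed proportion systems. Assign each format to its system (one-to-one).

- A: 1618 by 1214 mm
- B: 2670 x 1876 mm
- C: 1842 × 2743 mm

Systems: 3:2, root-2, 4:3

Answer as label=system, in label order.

A=4:3, B=root-2, C=3:2

A = 1618/1214 ≈ 1.333 → 4:3 (1.333)
B = 2670/1876 ≈ 1.423 → root-2 (1.414)
C = 2743/1842 ≈ 1.489 → 3:2 (1.500)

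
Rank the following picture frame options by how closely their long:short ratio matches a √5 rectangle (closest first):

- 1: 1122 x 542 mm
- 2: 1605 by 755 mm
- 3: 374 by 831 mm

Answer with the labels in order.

3, 2, 1

Ratios: 1 = 1122 / 542 ≈ 2.070; 2 = 1605 / 755 ≈ 2.126; 3 = 831 / 374 ≈ 2.222.
|Δ from 2.236|: 1 0.166; 2 0.110; 3 0.014.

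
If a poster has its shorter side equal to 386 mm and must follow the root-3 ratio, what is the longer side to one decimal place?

668.6 mm

root-3 ≈ 1.73205.
Longer side = 386 × 1.73205 ≈ 668.571 → 668.6 mm.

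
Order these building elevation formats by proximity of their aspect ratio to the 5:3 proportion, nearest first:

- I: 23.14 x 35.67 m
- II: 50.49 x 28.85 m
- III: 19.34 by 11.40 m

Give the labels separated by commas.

I: 35.67/23.14 ≈ 1.541 → |1.541 − 1.667| = 0.126
II: 50.49/28.85 ≈ 1.750 → |1.750 − 1.667| = 0.083
III: 19.34/11.40 ≈ 1.696 → |1.696 − 1.667| = 0.029

III, II, I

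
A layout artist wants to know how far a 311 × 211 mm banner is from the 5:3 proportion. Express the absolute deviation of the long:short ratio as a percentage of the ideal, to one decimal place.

11.6%

Ratio = 311 / 211 ≈ 1.4739.
Ideal 5:3 ≈ 1.6667. |1.4739 − 1.6667| / 1.6667 ≈ 11.57% → 11.6%.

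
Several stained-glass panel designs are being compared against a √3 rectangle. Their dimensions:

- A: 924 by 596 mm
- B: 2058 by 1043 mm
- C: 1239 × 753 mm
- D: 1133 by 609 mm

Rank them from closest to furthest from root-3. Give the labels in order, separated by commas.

A: 924/596 ≈ 1.550 → |1.550 − 1.732| = 0.182
B: 2058/1043 ≈ 1.973 → |1.973 − 1.732| = 0.241
C: 1239/753 ≈ 1.645 → |1.645 − 1.732| = 0.087
D: 1133/609 ≈ 1.860 → |1.860 − 1.732| = 0.128

C, D, A, B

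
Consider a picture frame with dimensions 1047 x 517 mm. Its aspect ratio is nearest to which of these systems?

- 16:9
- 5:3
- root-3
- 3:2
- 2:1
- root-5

2:1

Ratio = 1047 / 517 ≈ 2.025.
Distances: 16:9 1.778 (Δ 0.247); 5:3 1.667 (Δ 0.358); root-3 1.732 (Δ 0.293); 3:2 1.500 (Δ 0.525); 2:1 2.000 (Δ 0.025); root-5 2.236 (Δ 0.211).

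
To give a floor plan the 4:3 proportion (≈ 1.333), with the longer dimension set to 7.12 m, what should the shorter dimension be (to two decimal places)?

4:3 ≈ 1.33333.
Shorter side = 7.12 ÷ 1.33333 ≈ 5.3400 → 5.34 m.

5.34 m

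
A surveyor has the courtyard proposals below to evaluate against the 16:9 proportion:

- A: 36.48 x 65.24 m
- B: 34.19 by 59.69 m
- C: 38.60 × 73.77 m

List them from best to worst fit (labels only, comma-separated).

A, B, C

A: 65.24/36.48 ≈ 1.788 → |1.788 − 1.778| = 0.010
B: 59.69/34.19 ≈ 1.746 → |1.746 − 1.778| = 0.032
C: 73.77/38.60 ≈ 1.911 → |1.911 − 1.778| = 0.133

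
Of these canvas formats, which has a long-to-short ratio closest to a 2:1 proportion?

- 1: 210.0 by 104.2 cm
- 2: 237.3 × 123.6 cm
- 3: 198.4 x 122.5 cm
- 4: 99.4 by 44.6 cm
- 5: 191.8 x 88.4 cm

1

Ratios (long/short): 1 ≈ 2.015; 2 ≈ 1.920; 3 ≈ 1.620; 4 ≈ 2.229; 5 ≈ 2.170.
2:1 ≈ 2.000; option 1 is nearest (Δ 0.015).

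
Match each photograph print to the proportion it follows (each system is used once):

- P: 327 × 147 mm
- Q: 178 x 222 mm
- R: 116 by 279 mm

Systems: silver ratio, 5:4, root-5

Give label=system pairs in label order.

P=root-5, Q=5:4, R=silver ratio

Ratios: P ≈ 2.224; Q ≈ 1.247; R ≈ 2.405.
Targets: silver ratio ≈ 2.414; 5:4 ≈ 1.250; root-5 ≈ 2.236.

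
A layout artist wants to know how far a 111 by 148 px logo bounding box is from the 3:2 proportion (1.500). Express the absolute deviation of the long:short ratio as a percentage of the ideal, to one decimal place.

11.1%

Ratio = 148 / 111 ≈ 1.3333.
Ideal 3:2 = 1.5000. |1.3333 − 1.5000| / 1.5000 ≈ 11.11% → 11.1%.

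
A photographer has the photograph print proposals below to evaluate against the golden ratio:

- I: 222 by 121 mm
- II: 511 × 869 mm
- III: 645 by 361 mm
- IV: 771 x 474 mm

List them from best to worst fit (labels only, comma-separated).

IV, II, III, I

Ratios: I = 222 / 121 ≈ 1.835; II = 869 / 511 ≈ 1.701; III = 645 / 361 ≈ 1.787; IV = 771 / 474 ≈ 1.627.
|Δ from 1.618|: I 0.217; II 0.083; III 0.169; IV 0.009.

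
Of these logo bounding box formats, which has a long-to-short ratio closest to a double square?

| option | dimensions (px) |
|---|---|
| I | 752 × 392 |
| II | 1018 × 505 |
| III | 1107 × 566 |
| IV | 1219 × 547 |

Target 2:1 ≈ 2.000.
I: 1.918 (Δ0.082)  II: 2.016 (Δ0.016)  III: 1.956 (Δ0.044)  IV: 2.229 (Δ0.229)

II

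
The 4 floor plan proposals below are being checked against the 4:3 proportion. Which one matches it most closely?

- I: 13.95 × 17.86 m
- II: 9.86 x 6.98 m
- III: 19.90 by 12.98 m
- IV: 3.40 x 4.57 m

IV

Target 4:3 ≈ 1.333.
I: 1.280 (Δ0.053)  II: 1.413 (Δ0.080)  III: 1.533 (Δ0.200)  IV: 1.344 (Δ0.011)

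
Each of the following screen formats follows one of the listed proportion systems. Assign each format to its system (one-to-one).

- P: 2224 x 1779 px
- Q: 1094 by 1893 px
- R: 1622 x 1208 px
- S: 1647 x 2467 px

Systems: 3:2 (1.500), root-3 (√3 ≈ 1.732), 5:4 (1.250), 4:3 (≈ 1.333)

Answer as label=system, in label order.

P=5:4, Q=root-3, R=4:3, S=3:2

Ratios: P ≈ 1.250; Q ≈ 1.730; R ≈ 1.343; S ≈ 1.498.
Targets: 3:2 ≈ 1.500; root-3 ≈ 1.732; 5:4 ≈ 1.250; 4:3 ≈ 1.333.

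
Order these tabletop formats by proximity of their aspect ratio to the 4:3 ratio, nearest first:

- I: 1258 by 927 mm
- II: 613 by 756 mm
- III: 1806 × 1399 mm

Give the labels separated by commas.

Ratios: I = 1258 / 927 ≈ 1.357; II = 756 / 613 ≈ 1.233; III = 1806 / 1399 ≈ 1.291.
|Δ from 1.333|: I 0.024; II 0.100; III 0.042.

I, III, II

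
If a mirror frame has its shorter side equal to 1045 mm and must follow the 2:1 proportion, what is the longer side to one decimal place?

2:1 = 2.00000.
Longer side = 1045 × 2.00000 ≈ 2090.000 → 2090.0 mm.

2090.0 mm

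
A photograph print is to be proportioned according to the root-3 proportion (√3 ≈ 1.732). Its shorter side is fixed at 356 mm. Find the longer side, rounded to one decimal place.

616.6 mm

root-3 ≈ 1.73205.
Longer side = 356 × 1.73205 ≈ 616.610 → 616.6 mm.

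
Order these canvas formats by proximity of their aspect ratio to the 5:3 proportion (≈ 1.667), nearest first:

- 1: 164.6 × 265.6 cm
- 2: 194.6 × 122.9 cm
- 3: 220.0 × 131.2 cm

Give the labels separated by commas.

3, 1, 2

1: 265.6/164.6 ≈ 1.614 → |1.614 − 1.667| = 0.053
2: 194.6/122.9 ≈ 1.583 → |1.583 − 1.667| = 0.084
3: 220.0/131.2 ≈ 1.677 → |1.677 − 1.667| = 0.010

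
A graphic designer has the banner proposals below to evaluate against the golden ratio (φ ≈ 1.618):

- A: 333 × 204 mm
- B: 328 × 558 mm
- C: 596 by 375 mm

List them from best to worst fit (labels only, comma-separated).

Ratios: A = 333 / 204 ≈ 1.632; B = 558 / 328 ≈ 1.701; C = 596 / 375 ≈ 1.589.
|Δ from 1.618|: A 0.014; B 0.083; C 0.029.

A, C, B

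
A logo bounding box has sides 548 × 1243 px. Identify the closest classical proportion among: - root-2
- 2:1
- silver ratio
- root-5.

1243/548 ≈ 2.268. Nearest candidates are root-5 (2.236, off by 0.032) and silver ratio (2.414, off by 0.146).

root-5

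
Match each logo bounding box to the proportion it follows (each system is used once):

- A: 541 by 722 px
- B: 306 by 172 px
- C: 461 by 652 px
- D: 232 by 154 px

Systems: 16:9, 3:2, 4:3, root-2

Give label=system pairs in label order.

A=4:3, B=16:9, C=root-2, D=3:2

Ratios: A ≈ 1.335; B ≈ 1.779; C ≈ 1.414; D ≈ 1.506.
Targets: 16:9 ≈ 1.778; 3:2 ≈ 1.500; 4:3 ≈ 1.333; root-2 ≈ 1.414.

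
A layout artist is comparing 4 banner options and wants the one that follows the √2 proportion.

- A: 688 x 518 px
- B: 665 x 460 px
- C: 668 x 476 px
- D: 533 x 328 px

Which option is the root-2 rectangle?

C

Target root-2 ≈ 1.414.
A: 1.328 (Δ0.086)  B: 1.446 (Δ0.032)  C: 1.403 (Δ0.011)  D: 1.625 (Δ0.211)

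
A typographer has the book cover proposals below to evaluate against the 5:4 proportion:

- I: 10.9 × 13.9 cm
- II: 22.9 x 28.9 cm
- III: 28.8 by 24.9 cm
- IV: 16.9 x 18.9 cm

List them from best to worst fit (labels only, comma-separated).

II, I, III, IV

Ratios: I = 13.9 / 10.9 ≈ 1.275; II = 28.9 / 22.9 ≈ 1.262; III = 28.8 / 24.9 ≈ 1.157; IV = 18.9 / 16.9 ≈ 1.118.
|Δ from 1.250|: I 0.025; II 0.012; III 0.093; IV 0.132.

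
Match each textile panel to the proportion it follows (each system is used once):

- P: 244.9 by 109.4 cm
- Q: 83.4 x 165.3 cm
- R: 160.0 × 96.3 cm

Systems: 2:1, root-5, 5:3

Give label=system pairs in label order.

P = 244.9/109.4 ≈ 2.239 → root-5 (2.236)
Q = 165.3/83.4 ≈ 1.982 → 2:1 (2.000)
R = 160.0/96.3 ≈ 1.661 → 5:3 (1.667)

P=root-5, Q=2:1, R=5:3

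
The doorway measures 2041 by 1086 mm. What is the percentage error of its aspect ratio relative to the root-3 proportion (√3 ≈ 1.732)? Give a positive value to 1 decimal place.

Ratio = 2041 / 1086 ≈ 1.8794.
Ideal root-3 ≈ 1.7321. |1.8794 − 1.7321| / 1.7321 ≈ 8.50% → 8.5%.

8.5%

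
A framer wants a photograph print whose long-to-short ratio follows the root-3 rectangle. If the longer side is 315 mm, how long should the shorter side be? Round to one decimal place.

root-3 ≈ 1.73205.
Shorter side = 315 ÷ 1.73205 ≈ 181.865 → 181.9 mm.

181.9 mm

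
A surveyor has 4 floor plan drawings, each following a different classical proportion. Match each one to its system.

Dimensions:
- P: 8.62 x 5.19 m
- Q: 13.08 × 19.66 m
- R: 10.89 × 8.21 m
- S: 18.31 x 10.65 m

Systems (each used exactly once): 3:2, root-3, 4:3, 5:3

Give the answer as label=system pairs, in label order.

P=5:3, Q=3:2, R=4:3, S=root-3

Ratios: P ≈ 1.661; Q ≈ 1.503; R ≈ 1.326; S ≈ 1.719.
Targets: 3:2 ≈ 1.500; root-3 ≈ 1.732; 4:3 ≈ 1.333; 5:3 ≈ 1.667.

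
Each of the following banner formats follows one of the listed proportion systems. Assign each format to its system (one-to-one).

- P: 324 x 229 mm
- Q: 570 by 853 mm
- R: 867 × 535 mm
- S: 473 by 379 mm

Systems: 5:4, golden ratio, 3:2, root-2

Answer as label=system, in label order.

P = 324/229 ≈ 1.415 → root-2 (1.414)
Q = 853/570 ≈ 1.496 → 3:2 (1.500)
R = 867/535 ≈ 1.621 → golden ratio (1.618)
S = 473/379 ≈ 1.248 → 5:4 (1.250)

P=root-2, Q=3:2, R=golden ratio, S=5:4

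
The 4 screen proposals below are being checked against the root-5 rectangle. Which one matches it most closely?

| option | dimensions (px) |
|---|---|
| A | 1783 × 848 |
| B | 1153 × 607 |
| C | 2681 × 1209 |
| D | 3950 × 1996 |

C

Target root-5 ≈ 2.236.
A: 2.103 (Δ0.133)  B: 1.900 (Δ0.336)  C: 2.218 (Δ0.018)  D: 1.979 (Δ0.257)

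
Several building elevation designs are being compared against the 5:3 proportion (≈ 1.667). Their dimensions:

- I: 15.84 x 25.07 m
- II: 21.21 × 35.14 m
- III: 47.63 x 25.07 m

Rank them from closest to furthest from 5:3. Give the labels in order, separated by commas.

I: 25.07/15.84 ≈ 1.583 → |1.583 − 1.667| = 0.084
II: 35.14/21.21 ≈ 1.657 → |1.657 − 1.667| = 0.010
III: 47.63/25.07 ≈ 1.900 → |1.900 − 1.667| = 0.233

II, I, III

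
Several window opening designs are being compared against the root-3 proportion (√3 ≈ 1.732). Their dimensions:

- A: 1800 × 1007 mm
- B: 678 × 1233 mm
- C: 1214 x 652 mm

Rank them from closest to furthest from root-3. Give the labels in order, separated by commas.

Ratios: A = 1800 / 1007 ≈ 1.787; B = 1233 / 678 ≈ 1.819; C = 1214 / 652 ≈ 1.862.
|Δ from 1.732|: A 0.055; B 0.087; C 0.130.

A, B, C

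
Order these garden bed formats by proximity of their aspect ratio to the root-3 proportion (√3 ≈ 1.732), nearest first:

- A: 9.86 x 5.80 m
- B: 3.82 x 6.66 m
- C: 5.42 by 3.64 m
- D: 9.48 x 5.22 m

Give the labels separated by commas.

Ratios: A = 9.86 / 5.80 ≈ 1.700; B = 6.66 / 3.82 ≈ 1.743; C = 5.42 / 3.64 ≈ 1.489; D = 9.48 / 5.22 ≈ 1.816.
|Δ from 1.732|: A 0.032; B 0.011; C 0.243; D 0.084.

B, A, D, C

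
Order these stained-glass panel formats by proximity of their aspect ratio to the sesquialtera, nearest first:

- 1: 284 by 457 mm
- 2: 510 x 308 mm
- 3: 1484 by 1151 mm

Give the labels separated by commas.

Ratios: 1 = 457 / 284 ≈ 1.609; 2 = 510 / 308 ≈ 1.656; 3 = 1484 / 1151 ≈ 1.289.
|Δ from 1.500|: 1 0.109; 2 0.156; 3 0.211.

1, 2, 3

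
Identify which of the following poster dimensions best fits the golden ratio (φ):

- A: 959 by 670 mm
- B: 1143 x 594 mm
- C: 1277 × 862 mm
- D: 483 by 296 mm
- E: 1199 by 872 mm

D

Ratios (long/short): A ≈ 1.431; B ≈ 1.924; C ≈ 1.481; D ≈ 1.632; E ≈ 1.375.
golden ratio ≈ 1.618; option D is nearest (Δ 0.014).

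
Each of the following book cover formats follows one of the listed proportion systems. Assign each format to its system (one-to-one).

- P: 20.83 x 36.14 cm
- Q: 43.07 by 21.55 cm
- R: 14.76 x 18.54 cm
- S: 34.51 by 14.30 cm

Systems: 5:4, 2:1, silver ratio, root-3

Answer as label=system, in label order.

P=root-3, Q=2:1, R=5:4, S=silver ratio

P = 36.14/20.83 ≈ 1.735 → root-3 (1.732)
Q = 43.07/21.55 ≈ 1.999 → 2:1 (2.000)
R = 18.54/14.76 ≈ 1.256 → 5:4 (1.250)
S = 34.51/14.30 ≈ 2.413 → silver ratio (2.414)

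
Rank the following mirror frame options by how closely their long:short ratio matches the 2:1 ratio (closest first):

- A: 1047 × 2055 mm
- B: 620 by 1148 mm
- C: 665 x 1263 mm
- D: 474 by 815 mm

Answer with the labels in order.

A, C, B, D

A: 2055/1047 ≈ 1.963 → |1.963 − 2.000| = 0.037
B: 1148/620 ≈ 1.852 → |1.852 − 2.000| = 0.148
C: 1263/665 ≈ 1.899 → |1.899 − 2.000| = 0.101
D: 815/474 ≈ 1.719 → |1.719 − 2.000| = 0.281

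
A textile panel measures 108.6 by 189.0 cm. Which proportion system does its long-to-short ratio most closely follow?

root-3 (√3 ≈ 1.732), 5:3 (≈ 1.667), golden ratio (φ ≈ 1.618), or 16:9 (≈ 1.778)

189.0/108.6 ≈ 1.740. Nearest candidates are root-3 (1.732, off by 0.008) and 16:9 (1.778, off by 0.038).

root-3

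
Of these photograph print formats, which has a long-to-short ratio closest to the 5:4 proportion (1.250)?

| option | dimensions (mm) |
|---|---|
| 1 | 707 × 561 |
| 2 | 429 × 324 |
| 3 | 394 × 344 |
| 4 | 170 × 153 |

1

Target 5:4 ≈ 1.250.
1: 1.260 (Δ0.010)  2: 1.324 (Δ0.074)  3: 1.145 (Δ0.105)  4: 1.111 (Δ0.139)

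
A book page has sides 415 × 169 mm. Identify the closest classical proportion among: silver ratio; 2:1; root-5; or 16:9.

silver ratio

415/169 ≈ 2.456. Nearest candidates are silver ratio (2.414, off by 0.042) and root-5 (2.236, off by 0.220).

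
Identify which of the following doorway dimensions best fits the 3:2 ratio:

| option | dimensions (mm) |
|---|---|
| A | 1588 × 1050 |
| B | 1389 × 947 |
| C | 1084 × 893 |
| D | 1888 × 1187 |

Target 3:2 ≈ 1.500.
A: 1.512 (Δ0.012)  B: 1.467 (Δ0.033)  C: 1.214 (Δ0.286)  D: 1.591 (Δ0.091)

A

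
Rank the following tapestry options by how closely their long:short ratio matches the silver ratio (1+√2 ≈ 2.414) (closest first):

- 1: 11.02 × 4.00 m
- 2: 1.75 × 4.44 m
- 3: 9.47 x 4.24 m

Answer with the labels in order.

Ratios: 1 = 11.02 / 4.00 ≈ 2.755; 2 = 4.44 / 1.75 ≈ 2.537; 3 = 9.47 / 4.24 ≈ 2.233.
|Δ from 2.414|: 1 0.341; 2 0.123; 3 0.181.

2, 3, 1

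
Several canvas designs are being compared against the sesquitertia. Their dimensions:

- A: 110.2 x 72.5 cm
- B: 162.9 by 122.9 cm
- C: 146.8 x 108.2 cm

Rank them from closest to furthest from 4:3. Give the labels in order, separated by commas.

B, C, A

Ratios: A = 110.2 / 72.5 ≈ 1.520; B = 162.9 / 122.9 ≈ 1.325; C = 146.8 / 108.2 ≈ 1.357.
|Δ from 1.333|: A 0.187; B 0.008; C 0.024.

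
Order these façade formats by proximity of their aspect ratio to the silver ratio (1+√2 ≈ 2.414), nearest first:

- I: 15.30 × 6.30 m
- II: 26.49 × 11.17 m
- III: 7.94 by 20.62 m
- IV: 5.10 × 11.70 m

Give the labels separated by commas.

Ratios: I = 15.30 / 6.30 ≈ 2.429; II = 26.49 / 11.17 ≈ 2.372; III = 20.62 / 7.94 ≈ 2.597; IV = 11.70 / 5.10 ≈ 2.294.
|Δ from 2.414|: I 0.015; II 0.042; III 0.183; IV 0.120.

I, II, IV, III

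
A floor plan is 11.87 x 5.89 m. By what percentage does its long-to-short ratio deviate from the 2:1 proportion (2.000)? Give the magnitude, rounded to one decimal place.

0.8%

Ratio = 11.87 / 5.89 ≈ 2.0153.
Ideal 2:1 = 2.0000. |2.0153 − 2.0000| / 2.0000 ≈ 0.76% → 0.8%.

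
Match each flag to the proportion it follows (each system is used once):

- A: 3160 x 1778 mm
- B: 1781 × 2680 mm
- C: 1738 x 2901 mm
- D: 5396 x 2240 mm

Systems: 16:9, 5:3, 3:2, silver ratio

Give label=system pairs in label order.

A=16:9, B=3:2, C=5:3, D=silver ratio

Ratios: A ≈ 1.777; B ≈ 1.505; C ≈ 1.669; D ≈ 2.409.
Targets: 16:9 ≈ 1.778; 5:3 ≈ 1.667; 3:2 ≈ 1.500; silver ratio ≈ 2.414.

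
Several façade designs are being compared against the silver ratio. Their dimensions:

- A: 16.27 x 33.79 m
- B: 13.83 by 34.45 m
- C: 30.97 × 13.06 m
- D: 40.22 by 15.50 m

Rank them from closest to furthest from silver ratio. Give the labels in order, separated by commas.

Ratios: A = 33.79 / 16.27 ≈ 2.077; B = 34.45 / 13.83 ≈ 2.491; C = 30.97 / 13.06 ≈ 2.371; D = 40.22 / 15.50 ≈ 2.595.
|Δ from 2.414|: A 0.337; B 0.077; C 0.043; D 0.181.

C, B, D, A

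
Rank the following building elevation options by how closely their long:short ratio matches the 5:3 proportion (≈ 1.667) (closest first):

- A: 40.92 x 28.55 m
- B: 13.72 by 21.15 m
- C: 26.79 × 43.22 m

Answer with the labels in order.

Ratios: A = 40.92 / 28.55 ≈ 1.433; B = 21.15 / 13.72 ≈ 1.542; C = 43.22 / 26.79 ≈ 1.613.
|Δ from 1.667|: A 0.234; B 0.125; C 0.054.

C, B, A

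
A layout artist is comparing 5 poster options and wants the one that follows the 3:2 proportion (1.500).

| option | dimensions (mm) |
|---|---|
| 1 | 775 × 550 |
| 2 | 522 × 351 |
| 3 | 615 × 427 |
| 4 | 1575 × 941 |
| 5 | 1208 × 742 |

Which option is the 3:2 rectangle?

Target 3:2 ≈ 1.500.
1: 1.409 (Δ0.091)  2: 1.487 (Δ0.013)  3: 1.440 (Δ0.060)  4: 1.674 (Δ0.174)  5: 1.628 (Δ0.128)

2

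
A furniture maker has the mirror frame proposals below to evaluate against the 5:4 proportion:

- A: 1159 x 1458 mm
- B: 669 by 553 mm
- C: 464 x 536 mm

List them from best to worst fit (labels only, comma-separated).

A: 1458/1159 ≈ 1.258 → |1.258 − 1.250| = 0.008
B: 669/553 ≈ 1.210 → |1.210 − 1.250| = 0.040
C: 536/464 ≈ 1.155 → |1.155 − 1.250| = 0.095

A, B, C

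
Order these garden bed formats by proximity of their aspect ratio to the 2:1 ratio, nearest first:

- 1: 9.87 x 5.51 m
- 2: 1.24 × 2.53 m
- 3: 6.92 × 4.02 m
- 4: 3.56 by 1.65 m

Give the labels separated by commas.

2, 4, 1, 3

Ratios: 1 = 9.87 / 5.51 ≈ 1.791; 2 = 2.53 / 1.24 ≈ 2.040; 3 = 6.92 / 4.02 ≈ 1.721; 4 = 3.56 / 1.65 ≈ 2.158.
|Δ from 2.000|: 1 0.209; 2 0.040; 3 0.279; 4 0.158.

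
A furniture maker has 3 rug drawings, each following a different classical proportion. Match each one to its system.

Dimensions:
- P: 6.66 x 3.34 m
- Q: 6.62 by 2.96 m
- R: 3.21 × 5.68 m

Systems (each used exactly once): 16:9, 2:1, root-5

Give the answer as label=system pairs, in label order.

Ratios: P ≈ 1.994; Q ≈ 2.236; R ≈ 1.769.
Targets: 16:9 ≈ 1.778; 2:1 ≈ 2.000; root-5 ≈ 2.236.

P=2:1, Q=root-5, R=16:9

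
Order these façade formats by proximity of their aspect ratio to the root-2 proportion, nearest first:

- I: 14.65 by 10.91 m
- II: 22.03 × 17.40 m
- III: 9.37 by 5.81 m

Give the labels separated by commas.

Ratios: I = 14.65 / 10.91 ≈ 1.343; II = 22.03 / 17.40 ≈ 1.266; III = 9.37 / 5.81 ≈ 1.613.
|Δ from 1.414|: I 0.071; II 0.148; III 0.199.

I, II, III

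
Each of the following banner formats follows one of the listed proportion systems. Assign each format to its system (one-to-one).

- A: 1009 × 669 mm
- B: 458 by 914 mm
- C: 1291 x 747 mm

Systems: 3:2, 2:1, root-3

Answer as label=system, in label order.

A = 1009/669 ≈ 1.508 → 3:2 (1.500)
B = 914/458 ≈ 1.996 → 2:1 (2.000)
C = 1291/747 ≈ 1.728 → root-3 (1.732)

A=3:2, B=2:1, C=root-3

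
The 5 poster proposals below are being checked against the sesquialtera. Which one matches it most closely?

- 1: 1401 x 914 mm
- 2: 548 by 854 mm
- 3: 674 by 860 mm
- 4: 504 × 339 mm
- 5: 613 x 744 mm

4

Ratios (long/short): 1 ≈ 1.533; 2 ≈ 1.558; 3 ≈ 1.276; 4 ≈ 1.487; 5 ≈ 1.214.
3:2 ≈ 1.500; option 4 is nearest (Δ 0.013).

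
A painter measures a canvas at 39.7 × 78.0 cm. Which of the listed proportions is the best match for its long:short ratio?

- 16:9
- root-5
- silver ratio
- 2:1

Ratio = 78.0 / 39.7 ≈ 1.965.
Distances: 16:9 1.778 (Δ 0.187); root-5 2.236 (Δ 0.271); silver ratio 2.414 (Δ 0.449); 2:1 2.000 (Δ 0.035).

2:1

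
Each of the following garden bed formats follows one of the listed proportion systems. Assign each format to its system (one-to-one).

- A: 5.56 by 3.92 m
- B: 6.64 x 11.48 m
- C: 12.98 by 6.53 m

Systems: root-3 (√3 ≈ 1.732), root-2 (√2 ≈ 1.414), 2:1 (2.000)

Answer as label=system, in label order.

Ratios: A ≈ 1.418; B ≈ 1.729; C ≈ 1.988.
Targets: root-3 ≈ 1.732; root-2 ≈ 1.414; 2:1 ≈ 2.000.

A=root-2, B=root-3, C=2:1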